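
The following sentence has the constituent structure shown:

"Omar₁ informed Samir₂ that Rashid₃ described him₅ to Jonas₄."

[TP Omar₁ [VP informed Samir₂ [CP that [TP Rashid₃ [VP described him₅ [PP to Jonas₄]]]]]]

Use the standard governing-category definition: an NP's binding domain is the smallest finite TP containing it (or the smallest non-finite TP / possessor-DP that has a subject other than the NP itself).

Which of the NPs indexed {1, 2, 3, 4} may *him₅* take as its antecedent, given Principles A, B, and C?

{1, 2}

*him* is a pronoun, so Principle B applies: it must be free in its binding domain.
Binding domain of *him₅*: the embedded TP, whose subject is Rashid₃.
*Omar₁* c-commands the pronoun but from outside its binding domain, and is not c-commanded by it → coindexation permitted.
*Samir₂* c-commands the pronoun but from outside its binding domain, and is not c-commanded by it → coindexation permitted.
*Rashid₃* c-commands the pronoun within its binding domain → coindexation would violate Principle B.
*Jonas₄*: the pronoun c-commands this R-expression → coindexation would violate Principle C on *Jonas₄*.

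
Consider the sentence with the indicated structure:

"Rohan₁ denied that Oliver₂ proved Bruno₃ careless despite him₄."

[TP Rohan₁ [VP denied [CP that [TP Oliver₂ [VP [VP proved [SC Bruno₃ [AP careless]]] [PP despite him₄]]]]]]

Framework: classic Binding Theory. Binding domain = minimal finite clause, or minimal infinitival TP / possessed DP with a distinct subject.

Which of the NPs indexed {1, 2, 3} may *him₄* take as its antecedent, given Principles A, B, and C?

{1, 3}

*him* is a pronoun, so Principle B applies: it must be free in its binding domain.
Binding domain of *him₄*: the embedded TP, whose subject is Oliver₂.
*Rohan₁* c-commands the pronoun but from outside its binding domain, and is not c-commanded by it → coindexation permitted.
*Oliver₂* c-commands the pronoun within its binding domain → coindexation would violate Principle B.
*Bruno₃* and the pronoun do not c-command one another → neither Principle B nor Principle C is at stake; coindexation permitted.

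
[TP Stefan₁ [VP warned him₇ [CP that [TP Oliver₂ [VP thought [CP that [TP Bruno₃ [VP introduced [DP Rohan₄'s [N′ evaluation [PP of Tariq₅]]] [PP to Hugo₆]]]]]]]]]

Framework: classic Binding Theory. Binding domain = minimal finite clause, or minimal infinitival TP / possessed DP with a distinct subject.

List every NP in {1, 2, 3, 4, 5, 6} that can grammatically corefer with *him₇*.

none

*him* is a pronoun, so Principle B applies: it must be free in its binding domain.
Binding domain of *him₇*: the matrix TP, whose subject is Stefan₁.
*Stefan₁* c-commands the pronoun within its binding domain → coindexation would violate Principle B.
*Oliver₂*: the pronoun c-commands this R-expression → coindexation would violate Principle C on *Oliver₂*.
*Bruno₃*: the pronoun c-commands this R-expression → coindexation would violate Principle C on *Bruno₃*.
*Rohan₄*: the pronoun c-commands this R-expression → coindexation would violate Principle C on *Rohan₄*.
*Tariq₅*: the pronoun c-commands this R-expression → coindexation would violate Principle C on *Tariq₅*.
*Hugo₆*: the pronoun c-commands this R-expression → coindexation would violate Principle C on *Hugo₆*.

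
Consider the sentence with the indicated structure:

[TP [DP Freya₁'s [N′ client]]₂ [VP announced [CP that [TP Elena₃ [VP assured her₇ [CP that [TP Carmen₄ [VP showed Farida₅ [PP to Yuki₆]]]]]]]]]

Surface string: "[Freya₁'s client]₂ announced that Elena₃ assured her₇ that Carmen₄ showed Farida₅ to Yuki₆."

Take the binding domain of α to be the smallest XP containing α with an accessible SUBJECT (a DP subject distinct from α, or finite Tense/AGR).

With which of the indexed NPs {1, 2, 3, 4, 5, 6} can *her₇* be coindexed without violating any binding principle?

{1, 2}

*her* is a pronoun, so Principle B applies: it must be free in its binding domain.
Binding domain of *her₇*: the embedded TP, whose subject is Elena₃.
*Freya₁* and the pronoun do not c-command one another → neither Principle B nor Principle C is at stake; coindexation permitted.
*[Freya₁'s client]₂* c-commands the pronoun but from outside its binding domain, and is not c-commanded by it → coindexation permitted.
*Elena₃* c-commands the pronoun within its binding domain → coindexation would violate Principle B.
*Carmen₄*: the pronoun c-commands this R-expression → coindexation would violate Principle C on *Carmen₄*.
*Farida₅*: the pronoun c-commands this R-expression → coindexation would violate Principle C on *Farida₅*.
*Yuki₆*: the pronoun c-commands this R-expression → coindexation would violate Principle C on *Yuki₆*.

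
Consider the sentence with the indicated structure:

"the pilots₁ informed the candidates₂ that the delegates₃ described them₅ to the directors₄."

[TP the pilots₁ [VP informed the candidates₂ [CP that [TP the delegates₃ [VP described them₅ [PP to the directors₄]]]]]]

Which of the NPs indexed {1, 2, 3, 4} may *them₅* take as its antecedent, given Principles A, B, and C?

{1, 2}

*them* is a pronoun, so Principle B applies: it must be free in its binding domain.
Binding domain of *them₅*: the embedded TP, whose subject is the delegates₃.
*the pilots₁* c-commands the pronoun but from outside its binding domain, and is not c-commanded by it → coindexation permitted.
*the candidates₂* c-commands the pronoun but from outside its binding domain, and is not c-commanded by it → coindexation permitted.
*the delegates₃* c-commands the pronoun within its binding domain → coindexation would violate Principle B.
*the directors₄*: the pronoun c-commands this R-expression → coindexation would violate Principle C on *the directors₄*.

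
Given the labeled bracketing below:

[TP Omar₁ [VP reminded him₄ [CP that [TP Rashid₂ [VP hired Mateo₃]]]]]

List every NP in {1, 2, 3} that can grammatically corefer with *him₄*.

*him* is a pronoun, so Principle B applies: it must be free in its binding domain.
Binding domain of *him₄*: the matrix TP, whose subject is Omar₁.
*Omar₁* c-commands the pronoun within its binding domain → coindexation would violate Principle B.
*Rashid₂*: the pronoun c-commands this R-expression → coindexation would violate Principle C on *Rashid₂*.
*Mateo₃*: the pronoun c-commands this R-expression → coindexation would violate Principle C on *Mateo₃*.

none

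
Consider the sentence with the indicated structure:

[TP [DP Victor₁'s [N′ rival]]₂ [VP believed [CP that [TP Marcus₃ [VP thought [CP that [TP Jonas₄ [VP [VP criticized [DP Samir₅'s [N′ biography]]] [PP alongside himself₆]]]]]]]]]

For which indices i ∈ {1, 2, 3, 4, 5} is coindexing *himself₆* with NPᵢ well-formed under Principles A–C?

{4}

*himself* is an anaphor, so Principle A applies: it must be bound in its binding domain.
Binding domain of *himself₆*: the embedded TP, whose subject is Jonas₄.
*Victor₁* does not c-command the anaphor → cannot bind it.
*[Victor₁'s rival]₂* c-commands the anaphor but is outside its binding domain → cannot satisfy Principle A.
*Marcus₃* c-commands the anaphor but is outside its binding domain → cannot satisfy Principle A.
*Jonas₄* c-commands the anaphor within its binding domain → licit binder.
*Samir₅* does not c-command the anaphor → cannot bind it.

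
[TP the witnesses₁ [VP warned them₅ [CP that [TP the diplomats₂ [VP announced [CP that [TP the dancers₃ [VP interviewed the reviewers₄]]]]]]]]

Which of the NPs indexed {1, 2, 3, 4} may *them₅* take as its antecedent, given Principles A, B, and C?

*them* is a pronoun, so Principle B applies: it must be free in its binding domain.
Binding domain of *them₅*: the matrix TP, whose subject is the witnesses₁.
*the witnesses₁* c-commands the pronoun within its binding domain → coindexation would violate Principle B.
*the diplomats₂*: the pronoun c-commands this R-expression → coindexation would violate Principle C on *the diplomats₂*.
*the dancers₃*: the pronoun c-commands this R-expression → coindexation would violate Principle C on *the dancers₃*.
*the reviewers₄*: the pronoun c-commands this R-expression → coindexation would violate Principle C on *the reviewers₄*.

none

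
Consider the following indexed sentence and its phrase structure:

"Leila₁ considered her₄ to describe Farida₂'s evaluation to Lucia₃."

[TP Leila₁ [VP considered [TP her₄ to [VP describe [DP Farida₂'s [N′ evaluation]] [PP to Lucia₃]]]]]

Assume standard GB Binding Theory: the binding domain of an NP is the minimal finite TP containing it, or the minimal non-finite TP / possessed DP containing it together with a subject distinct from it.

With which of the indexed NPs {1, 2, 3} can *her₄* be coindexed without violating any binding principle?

none

*her* is a pronoun, so Principle B applies: it must be free in its binding domain.
Binding domain of *her₄*: the matrix TP, whose subject is Leila₁.
*Leila₁* c-commands the pronoun within its binding domain → coindexation would violate Principle B.
*Farida₂*: the pronoun c-commands this R-expression → coindexation would violate Principle C on *Farida₂*.
*Lucia₃*: the pronoun c-commands this R-expression → coindexation would violate Principle C on *Lucia₃*.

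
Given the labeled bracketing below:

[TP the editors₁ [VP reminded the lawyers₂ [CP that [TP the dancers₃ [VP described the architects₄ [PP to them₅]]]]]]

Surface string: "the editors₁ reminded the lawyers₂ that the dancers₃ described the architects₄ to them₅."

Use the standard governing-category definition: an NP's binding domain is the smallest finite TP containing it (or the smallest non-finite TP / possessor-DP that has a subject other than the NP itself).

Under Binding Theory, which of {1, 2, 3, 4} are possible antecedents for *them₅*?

{1, 2}

*them* is a pronoun, so Principle B applies: it must be free in its binding domain.
Binding domain of *them₅*: the embedded TP, whose subject is the dancers₃.
*the editors₁* c-commands the pronoun but from outside its binding domain, and is not c-commanded by it → coindexation permitted.
*the lawyers₂* c-commands the pronoun but from outside its binding domain, and is not c-commanded by it → coindexation permitted.
*the dancers₃* c-commands the pronoun within its binding domain → coindexation would violate Principle B.
*the architects₄* c-commands the pronoun within its binding domain → coindexation would violate Principle B.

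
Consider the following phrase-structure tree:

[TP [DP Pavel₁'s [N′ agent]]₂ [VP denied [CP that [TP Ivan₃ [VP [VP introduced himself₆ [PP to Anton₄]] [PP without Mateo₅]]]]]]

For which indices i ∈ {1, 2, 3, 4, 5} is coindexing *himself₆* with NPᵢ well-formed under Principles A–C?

{3}

*himself* is an anaphor, so Principle A applies: it must be bound in its binding domain.
Binding domain of *himself₆*: the embedded TP, whose subject is Ivan₃.
*Pavel₁* does not c-command the anaphor → cannot bind it.
*[Pavel₁'s agent]₂* c-commands the anaphor but is outside its binding domain → cannot satisfy Principle A.
*Ivan₃* c-commands the anaphor within its binding domain → licit binder.
*Anton₄* does not c-command the anaphor → cannot bind it.
*Mateo₅* does not c-command the anaphor → cannot bind it.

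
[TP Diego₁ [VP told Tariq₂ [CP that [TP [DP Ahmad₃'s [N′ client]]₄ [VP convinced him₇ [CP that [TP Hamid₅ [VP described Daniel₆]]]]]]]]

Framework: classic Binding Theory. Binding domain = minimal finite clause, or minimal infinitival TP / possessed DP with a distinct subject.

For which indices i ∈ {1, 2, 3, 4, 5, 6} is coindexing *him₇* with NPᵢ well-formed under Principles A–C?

*him* is a pronoun, so Principle B applies: it must be free in its binding domain.
Binding domain of *him₇*: the embedded TP, whose subject is [Ahmad₃'s client]₄.
*Diego₁* c-commands the pronoun but from outside its binding domain, and is not c-commanded by it → coindexation permitted.
*Tariq₂* c-commands the pronoun but from outside its binding domain, and is not c-commanded by it → coindexation permitted.
*Ahmad₃* and the pronoun do not c-command one another → neither Principle B nor Principle C is at stake; coindexation permitted.
*[Ahmad₃'s client]₄* c-commands the pronoun within its binding domain → coindexation would violate Principle B.
*Hamid₅*: the pronoun c-commands this R-expression → coindexation would violate Principle C on *Hamid₅*.
*Daniel₆*: the pronoun c-commands this R-expression → coindexation would violate Principle C on *Daniel₆*.

{1, 2, 3}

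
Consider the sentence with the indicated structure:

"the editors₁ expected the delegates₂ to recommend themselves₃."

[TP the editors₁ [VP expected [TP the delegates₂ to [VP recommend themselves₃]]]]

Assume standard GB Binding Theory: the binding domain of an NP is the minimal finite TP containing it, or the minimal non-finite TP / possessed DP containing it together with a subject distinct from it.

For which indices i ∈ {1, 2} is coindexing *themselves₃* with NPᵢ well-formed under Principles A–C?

{2}

*themselves* is an anaphor, so Principle A applies: it must be bound in its binding domain.
Binding domain of *themselves₃*: the embedded TP, whose subject is the delegates₂.
*the editors₁* c-commands the anaphor but is outside its binding domain → cannot satisfy Principle A.
*the delegates₂* c-commands the anaphor within its binding domain → licit binder.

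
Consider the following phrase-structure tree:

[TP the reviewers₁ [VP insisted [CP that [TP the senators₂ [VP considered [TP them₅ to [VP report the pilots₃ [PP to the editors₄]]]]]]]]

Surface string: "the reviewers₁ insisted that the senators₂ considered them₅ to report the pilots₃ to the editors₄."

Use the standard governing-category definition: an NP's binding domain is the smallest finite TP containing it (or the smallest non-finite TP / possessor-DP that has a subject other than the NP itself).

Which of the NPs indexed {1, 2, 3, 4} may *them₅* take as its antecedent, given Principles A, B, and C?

{1}

*them* is a pronoun, so Principle B applies: it must be free in its binding domain.
Binding domain of *them₅*: the embedded TP, whose subject is the senators₂.
*the reviewers₁* c-commands the pronoun but from outside its binding domain, and is not c-commanded by it → coindexation permitted.
*the senators₂* c-commands the pronoun within its binding domain → coindexation would violate Principle B.
*the pilots₃*: the pronoun c-commands this R-expression → coindexation would violate Principle C on *the pilots₃*.
*the editors₄*: the pronoun c-commands this R-expression → coindexation would violate Principle C on *the editors₄*.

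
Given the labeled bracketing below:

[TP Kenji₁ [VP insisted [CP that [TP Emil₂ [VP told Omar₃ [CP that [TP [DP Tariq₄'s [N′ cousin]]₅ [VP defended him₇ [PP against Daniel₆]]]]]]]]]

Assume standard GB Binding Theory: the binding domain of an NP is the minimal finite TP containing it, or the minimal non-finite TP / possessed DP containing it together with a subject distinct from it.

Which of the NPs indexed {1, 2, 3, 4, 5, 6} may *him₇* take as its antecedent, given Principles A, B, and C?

{1, 2, 3, 4}

*him* is a pronoun, so Principle B applies: it must be free in its binding domain.
Binding domain of *him₇*: the embedded TP, whose subject is [Tariq₄'s cousin]₅.
*Kenji₁* c-commands the pronoun but from outside its binding domain, and is not c-commanded by it → coindexation permitted.
*Emil₂* c-commands the pronoun but from outside its binding domain, and is not c-commanded by it → coindexation permitted.
*Omar₃* c-commands the pronoun but from outside its binding domain, and is not c-commanded by it → coindexation permitted.
*Tariq₄* and the pronoun do not c-command one another → neither Principle B nor Principle C is at stake; coindexation permitted.
*[Tariq₄'s cousin]₅* c-commands the pronoun within its binding domain → coindexation would violate Principle B.
*Daniel₆*: the pronoun c-commands this R-expression → coindexation would violate Principle C on *Daniel₆*.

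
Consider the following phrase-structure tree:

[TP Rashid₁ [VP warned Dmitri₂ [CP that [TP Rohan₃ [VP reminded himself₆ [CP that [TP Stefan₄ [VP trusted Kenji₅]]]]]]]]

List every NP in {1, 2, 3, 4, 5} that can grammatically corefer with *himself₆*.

{3}

*himself* is an anaphor, so Principle A applies: it must be bound in its binding domain.
Binding domain of *himself₆*: the embedded TP, whose subject is Rohan₃.
*Rashid₁* c-commands the anaphor but is outside its binding domain → cannot satisfy Principle A.
*Dmitri₂* c-commands the anaphor but is outside its binding domain → cannot satisfy Principle A.
*Rohan₃* c-commands the anaphor within its binding domain → licit binder.
*Stefan₄* does not c-command the anaphor → cannot bind it.
*Kenji₅* does not c-command the anaphor → cannot bind it.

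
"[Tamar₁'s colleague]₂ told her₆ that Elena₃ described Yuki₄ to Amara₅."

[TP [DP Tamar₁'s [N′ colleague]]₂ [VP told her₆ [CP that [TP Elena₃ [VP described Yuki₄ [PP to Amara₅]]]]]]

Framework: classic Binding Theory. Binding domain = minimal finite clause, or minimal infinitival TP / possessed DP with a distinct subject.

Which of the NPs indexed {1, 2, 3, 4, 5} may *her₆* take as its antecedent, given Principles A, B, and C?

*her* is a pronoun, so Principle B applies: it must be free in its binding domain.
Binding domain of *her₆*: the matrix TP, whose subject is [Tamar₁'s colleague]₂.
*Tamar₁* and the pronoun do not c-command one another → neither Principle B nor Principle C is at stake; coindexation permitted.
*[Tamar₁'s colleague]₂* c-commands the pronoun within its binding domain → coindexation would violate Principle B.
*Elena₃*: the pronoun c-commands this R-expression → coindexation would violate Principle C on *Elena₃*.
*Yuki₄*: the pronoun c-commands this R-expression → coindexation would violate Principle C on *Yuki₄*.
*Amara₅*: the pronoun c-commands this R-expression → coindexation would violate Principle C on *Amara₅*.

{1}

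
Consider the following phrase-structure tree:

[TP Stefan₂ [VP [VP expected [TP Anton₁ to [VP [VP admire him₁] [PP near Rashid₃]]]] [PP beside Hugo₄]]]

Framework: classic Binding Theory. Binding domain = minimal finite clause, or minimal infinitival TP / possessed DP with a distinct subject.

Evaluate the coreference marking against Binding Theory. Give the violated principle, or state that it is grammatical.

Principle B

The two coindexed NPs are *Anton₁* and *him₁*.
*him₁* is a pronoun. Its binding domain is the embedded TP, whose subject is Anton₁.
*Anton₁* c-commands it within that domain and carries the same index.
The pronoun is locally bound → Principle B violation.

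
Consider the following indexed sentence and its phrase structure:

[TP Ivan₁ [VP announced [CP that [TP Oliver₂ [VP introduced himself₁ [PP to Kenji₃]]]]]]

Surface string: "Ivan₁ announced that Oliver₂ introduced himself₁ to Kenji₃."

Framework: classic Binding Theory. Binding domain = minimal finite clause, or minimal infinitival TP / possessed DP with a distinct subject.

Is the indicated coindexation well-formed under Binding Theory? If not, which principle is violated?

The two coindexed NPs are *Ivan₁* and *himself₁*.
*himself₁* is an anaphor. Principle A requires it to be bound within its binding domain — the embedded TP, whose subject is Oliver₂.
Within that domain it is c-commanded by *Oliver₂*, which does not share its index.
*Ivan₁* does c-command the anaphor, but from outside its binding domain.
The anaphor is unbound in its domain → Principle A violation.

Principle A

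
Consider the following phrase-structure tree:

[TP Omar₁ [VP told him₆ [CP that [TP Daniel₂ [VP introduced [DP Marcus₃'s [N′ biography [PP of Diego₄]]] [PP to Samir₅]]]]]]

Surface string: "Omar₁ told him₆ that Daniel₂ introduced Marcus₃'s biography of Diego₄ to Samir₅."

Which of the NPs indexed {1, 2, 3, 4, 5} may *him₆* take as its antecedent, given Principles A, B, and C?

none

*him* is a pronoun, so Principle B applies: it must be free in its binding domain.
Binding domain of *him₆*: the matrix TP, whose subject is Omar₁.
*Omar₁* c-commands the pronoun within its binding domain → coindexation would violate Principle B.
*Daniel₂*: the pronoun c-commands this R-expression → coindexation would violate Principle C on *Daniel₂*.
*Marcus₃*: the pronoun c-commands this R-expression → coindexation would violate Principle C on *Marcus₃*.
*Diego₄*: the pronoun c-commands this R-expression → coindexation would violate Principle C on *Diego₄*.
*Samir₅*: the pronoun c-commands this R-expression → coindexation would violate Principle C on *Samir₅*.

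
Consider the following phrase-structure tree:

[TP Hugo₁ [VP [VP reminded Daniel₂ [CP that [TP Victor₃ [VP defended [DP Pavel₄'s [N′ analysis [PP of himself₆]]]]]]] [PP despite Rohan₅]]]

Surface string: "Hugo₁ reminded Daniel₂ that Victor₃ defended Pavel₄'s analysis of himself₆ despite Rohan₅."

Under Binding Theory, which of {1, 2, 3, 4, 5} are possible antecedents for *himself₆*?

*himself* is an anaphor, so Principle A applies: it must be bound in its binding domain.
Binding domain of *himself₆*: the possessed DP, whose subject is Pavel₄.
*Hugo₁* c-commands the anaphor but is outside its binding domain → cannot satisfy Principle A.
*Daniel₂* c-commands the anaphor but is outside its binding domain → cannot satisfy Principle A.
*Victor₃* c-commands the anaphor but is outside its binding domain → cannot satisfy Principle A.
*Pavel₄* c-commands the anaphor within its binding domain → licit binder.
*Rohan₅* does not c-command the anaphor → cannot bind it.

{4}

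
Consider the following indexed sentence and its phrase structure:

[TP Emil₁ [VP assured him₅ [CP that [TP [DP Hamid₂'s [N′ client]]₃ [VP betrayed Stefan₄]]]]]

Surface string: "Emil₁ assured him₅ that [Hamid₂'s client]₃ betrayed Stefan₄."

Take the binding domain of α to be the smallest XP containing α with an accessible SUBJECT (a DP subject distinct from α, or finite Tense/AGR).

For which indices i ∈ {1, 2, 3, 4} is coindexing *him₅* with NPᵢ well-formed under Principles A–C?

none

*him* is a pronoun, so Principle B applies: it must be free in its binding domain.
Binding domain of *him₅*: the matrix TP, whose subject is Emil₁.
*Emil₁* c-commands the pronoun within its binding domain → coindexation would violate Principle B.
*Hamid₂*: the pronoun c-commands this R-expression → coindexation would violate Principle C on *Hamid₂*.
*[Hamid₂'s client]₃*: the pronoun c-commands this R-expression → coindexation would violate Principle C on *[Hamid₂'s client]₃*.
*Stefan₄*: the pronoun c-commands this R-expression → coindexation would violate Principle C on *Stefan₄*.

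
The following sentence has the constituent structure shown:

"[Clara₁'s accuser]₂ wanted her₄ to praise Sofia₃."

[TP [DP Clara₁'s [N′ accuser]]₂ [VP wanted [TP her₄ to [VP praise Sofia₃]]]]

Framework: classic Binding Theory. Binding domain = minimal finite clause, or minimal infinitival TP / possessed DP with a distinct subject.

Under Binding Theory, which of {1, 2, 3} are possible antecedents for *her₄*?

*her* is a pronoun, so Principle B applies: it must be free in its binding domain.
Binding domain of *her₄*: the matrix TP, whose subject is [Clara₁'s accuser]₂.
*Clara₁* and the pronoun do not c-command one another → neither Principle B nor Principle C is at stake; coindexation permitted.
*[Clara₁'s accuser]₂* c-commands the pronoun within its binding domain → coindexation would violate Principle B.
*Sofia₃*: the pronoun c-commands this R-expression → coindexation would violate Principle C on *Sofia₃*.

{1}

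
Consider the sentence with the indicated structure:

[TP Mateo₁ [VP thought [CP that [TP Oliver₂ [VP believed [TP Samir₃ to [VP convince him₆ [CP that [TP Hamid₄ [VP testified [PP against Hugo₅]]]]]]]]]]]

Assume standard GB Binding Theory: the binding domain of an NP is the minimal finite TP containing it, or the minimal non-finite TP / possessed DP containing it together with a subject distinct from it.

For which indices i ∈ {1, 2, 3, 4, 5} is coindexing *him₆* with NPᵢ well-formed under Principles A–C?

*him* is a pronoun, so Principle B applies: it must be free in its binding domain.
Binding domain of *him₆*: the embedded TP, whose subject is Samir₃.
*Mateo₁* c-commands the pronoun but from outside its binding domain, and is not c-commanded by it → coindexation permitted.
*Oliver₂* c-commands the pronoun but from outside its binding domain, and is not c-commanded by it → coindexation permitted.
*Samir₃* c-commands the pronoun within its binding domain → coindexation would violate Principle B.
*Hamid₄*: the pronoun c-commands this R-expression → coindexation would violate Principle C on *Hamid₄*.
*Hugo₅*: the pronoun c-commands this R-expression → coindexation would violate Principle C on *Hugo₅*.

{1, 2}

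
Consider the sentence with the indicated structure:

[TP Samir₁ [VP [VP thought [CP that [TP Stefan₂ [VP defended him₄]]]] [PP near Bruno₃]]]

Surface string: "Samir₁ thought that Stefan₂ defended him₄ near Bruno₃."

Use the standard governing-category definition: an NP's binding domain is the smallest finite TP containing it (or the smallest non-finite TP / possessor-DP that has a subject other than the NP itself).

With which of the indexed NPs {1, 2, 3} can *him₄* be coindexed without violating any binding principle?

{1, 3}

*him* is a pronoun, so Principle B applies: it must be free in its binding domain.
Binding domain of *him₄*: the embedded TP, whose subject is Stefan₂.
*Samir₁* c-commands the pronoun but from outside its binding domain, and is not c-commanded by it → coindexation permitted.
*Stefan₂* c-commands the pronoun within its binding domain → coindexation would violate Principle B.
*Bruno₃* and the pronoun do not c-command one another → neither Principle B nor Principle C is at stake; coindexation permitted.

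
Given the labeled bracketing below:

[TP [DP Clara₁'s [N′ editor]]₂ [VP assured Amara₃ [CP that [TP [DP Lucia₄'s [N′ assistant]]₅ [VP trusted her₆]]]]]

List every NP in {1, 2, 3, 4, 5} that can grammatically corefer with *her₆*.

{1, 2, 3, 4}

*her* is a pronoun, so Principle B applies: it must be free in its binding domain.
Binding domain of *her₆*: the embedded TP, whose subject is [Lucia₄'s assistant]₅.
*Clara₁* and the pronoun do not c-command one another → neither Principle B nor Principle C is at stake; coindexation permitted.
*[Clara₁'s editor]₂* c-commands the pronoun but from outside its binding domain, and is not c-commanded by it → coindexation permitted.
*Amara₃* c-commands the pronoun but from outside its binding domain, and is not c-commanded by it → coindexation permitted.
*Lucia₄* and the pronoun do not c-command one another → neither Principle B nor Principle C is at stake; coindexation permitted.
*[Lucia₄'s assistant]₅* c-commands the pronoun within its binding domain → coindexation would violate Principle B.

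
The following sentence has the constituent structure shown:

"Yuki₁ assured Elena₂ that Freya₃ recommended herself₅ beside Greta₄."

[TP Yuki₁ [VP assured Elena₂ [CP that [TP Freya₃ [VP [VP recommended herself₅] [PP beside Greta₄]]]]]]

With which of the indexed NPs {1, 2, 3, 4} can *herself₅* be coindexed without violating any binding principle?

*herself* is an anaphor, so Principle A applies: it must be bound in its binding domain.
Binding domain of *herself₅*: the embedded TP, whose subject is Freya₃.
*Yuki₁* c-commands the anaphor but is outside its binding domain → cannot satisfy Principle A.
*Elena₂* c-commands the anaphor but is outside its binding domain → cannot satisfy Principle A.
*Freya₃* c-commands the anaphor within its binding domain → licit binder.
*Greta₄* does not c-command the anaphor → cannot bind it.

{3}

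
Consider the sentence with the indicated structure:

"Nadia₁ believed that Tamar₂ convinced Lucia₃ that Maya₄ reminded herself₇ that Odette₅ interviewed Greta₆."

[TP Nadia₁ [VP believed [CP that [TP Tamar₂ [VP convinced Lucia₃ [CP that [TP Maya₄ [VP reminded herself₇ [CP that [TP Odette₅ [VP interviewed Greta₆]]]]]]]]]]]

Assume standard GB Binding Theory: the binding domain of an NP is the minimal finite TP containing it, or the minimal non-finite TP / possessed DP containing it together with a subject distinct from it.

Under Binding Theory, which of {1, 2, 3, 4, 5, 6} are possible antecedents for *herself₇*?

{4}

*herself* is an anaphor, so Principle A applies: it must be bound in its binding domain.
Binding domain of *herself₇*: the embedded TP, whose subject is Maya₄.
*Nadia₁* c-commands the anaphor but is outside its binding domain → cannot satisfy Principle A.
*Tamar₂* c-commands the anaphor but is outside its binding domain → cannot satisfy Principle A.
*Lucia₃* c-commands the anaphor but is outside its binding domain → cannot satisfy Principle A.
*Maya₄* c-commands the anaphor within its binding domain → licit binder.
*Odette₅* does not c-command the anaphor → cannot bind it.
*Greta₆* does not c-command the anaphor → cannot bind it.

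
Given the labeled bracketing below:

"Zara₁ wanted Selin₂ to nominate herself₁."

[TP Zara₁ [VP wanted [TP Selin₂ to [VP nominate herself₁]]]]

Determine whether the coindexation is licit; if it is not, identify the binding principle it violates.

Principle A

The two coindexed NPs are *Zara₁* and *herself₁*.
*herself₁* is an anaphor. Principle A requires it to be bound within its binding domain — the embedded TP, whose subject is Selin₂.
Within that domain it is c-commanded by *Selin₂*, which does not share its index.
*Zara₁* does c-command the anaphor, but from outside its binding domain.
The anaphor is unbound in its domain → Principle A violation.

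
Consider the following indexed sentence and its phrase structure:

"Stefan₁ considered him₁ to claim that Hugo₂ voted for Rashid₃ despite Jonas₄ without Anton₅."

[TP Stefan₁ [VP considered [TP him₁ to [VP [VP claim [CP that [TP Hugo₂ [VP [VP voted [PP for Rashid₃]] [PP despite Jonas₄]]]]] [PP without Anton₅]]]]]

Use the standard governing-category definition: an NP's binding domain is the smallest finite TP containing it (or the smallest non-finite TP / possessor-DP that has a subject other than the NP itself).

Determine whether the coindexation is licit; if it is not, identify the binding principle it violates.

The two coindexed NPs are *Stefan₁* and *him₁*.
*him₁* is a pronoun. Its binding domain is the matrix TP, whose subject is Stefan₁.
*Stefan₁* c-commands it within that domain and carries the same index.
The pronoun is locally bound → Principle B violation.

Principle B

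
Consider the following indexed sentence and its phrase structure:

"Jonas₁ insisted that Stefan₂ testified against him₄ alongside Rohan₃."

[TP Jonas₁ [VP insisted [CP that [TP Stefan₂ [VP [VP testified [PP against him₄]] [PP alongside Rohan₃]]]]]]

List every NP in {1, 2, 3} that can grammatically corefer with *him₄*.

{1, 3}

*him* is a pronoun, so Principle B applies: it must be free in its binding domain.
Binding domain of *him₄*: the embedded TP, whose subject is Stefan₂.
*Jonas₁* c-commands the pronoun but from outside its binding domain, and is not c-commanded by it → coindexation permitted.
*Stefan₂* c-commands the pronoun within its binding domain → coindexation would violate Principle B.
*Rohan₃* and the pronoun do not c-command one another → neither Principle B nor Principle C is at stake; coindexation permitted.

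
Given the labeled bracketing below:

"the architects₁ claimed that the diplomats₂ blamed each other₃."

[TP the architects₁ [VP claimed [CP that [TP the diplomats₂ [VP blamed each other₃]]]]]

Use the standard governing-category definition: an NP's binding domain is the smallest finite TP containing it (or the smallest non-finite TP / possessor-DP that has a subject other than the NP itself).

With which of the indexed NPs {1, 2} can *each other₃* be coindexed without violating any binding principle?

*each other* is an anaphor, so Principle A applies: it must be bound in its binding domain.
Binding domain of *each other₃*: the embedded TP, whose subject is the diplomats₂.
*the architects₁* c-commands the anaphor but is outside its binding domain → cannot satisfy Principle A.
*the diplomats₂* c-commands the anaphor within its binding domain → licit binder.

{2}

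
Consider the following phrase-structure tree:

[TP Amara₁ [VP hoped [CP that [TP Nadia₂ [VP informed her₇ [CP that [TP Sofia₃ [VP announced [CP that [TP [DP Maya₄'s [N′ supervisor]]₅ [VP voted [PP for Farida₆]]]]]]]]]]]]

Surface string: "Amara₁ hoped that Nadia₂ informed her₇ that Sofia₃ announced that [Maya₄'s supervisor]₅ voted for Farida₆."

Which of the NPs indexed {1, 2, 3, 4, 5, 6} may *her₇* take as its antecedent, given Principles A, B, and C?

*her* is a pronoun, so Principle B applies: it must be free in its binding domain.
Binding domain of *her₇*: the embedded TP, whose subject is Nadia₂.
*Amara₁* c-commands the pronoun but from outside its binding domain, and is not c-commanded by it → coindexation permitted.
*Nadia₂* c-commands the pronoun within its binding domain → coindexation would violate Principle B.
*Sofia₃*: the pronoun c-commands this R-expression → coindexation would violate Principle C on *Sofia₃*.
*Maya₄*: the pronoun c-commands this R-expression → coindexation would violate Principle C on *Maya₄*.
*[Maya₄'s supervisor]₅*: the pronoun c-commands this R-expression → coindexation would violate Principle C on *[Maya₄'s supervisor]₅*.
*Farida₆*: the pronoun c-commands this R-expression → coindexation would violate Principle C on *Farida₆*.

{1}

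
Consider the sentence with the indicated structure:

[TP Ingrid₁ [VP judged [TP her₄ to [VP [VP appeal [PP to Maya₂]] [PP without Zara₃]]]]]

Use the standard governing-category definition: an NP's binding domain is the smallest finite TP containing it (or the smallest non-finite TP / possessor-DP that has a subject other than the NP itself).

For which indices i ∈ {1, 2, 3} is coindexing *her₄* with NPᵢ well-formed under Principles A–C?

none

*her* is a pronoun, so Principle B applies: it must be free in its binding domain.
Binding domain of *her₄*: the matrix TP, whose subject is Ingrid₁.
*Ingrid₁* c-commands the pronoun within its binding domain → coindexation would violate Principle B.
*Maya₂*: the pronoun c-commands this R-expression → coindexation would violate Principle C on *Maya₂*.
*Zara₃*: the pronoun c-commands this R-expression → coindexation would violate Principle C on *Zara₃*.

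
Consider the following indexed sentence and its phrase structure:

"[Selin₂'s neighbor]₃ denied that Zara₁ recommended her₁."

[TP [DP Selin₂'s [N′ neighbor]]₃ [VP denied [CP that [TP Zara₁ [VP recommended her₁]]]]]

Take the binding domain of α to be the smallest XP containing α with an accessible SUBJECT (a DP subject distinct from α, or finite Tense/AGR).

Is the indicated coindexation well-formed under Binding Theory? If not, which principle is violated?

Principle B

The two coindexed NPs are *Zara₁* and *her₁*.
*her₁* is a pronoun. Its binding domain is the embedded TP, whose subject is Zara₁.
*Zara₁* c-commands it within that domain and carries the same index.
The pronoun is locally bound → Principle B violation.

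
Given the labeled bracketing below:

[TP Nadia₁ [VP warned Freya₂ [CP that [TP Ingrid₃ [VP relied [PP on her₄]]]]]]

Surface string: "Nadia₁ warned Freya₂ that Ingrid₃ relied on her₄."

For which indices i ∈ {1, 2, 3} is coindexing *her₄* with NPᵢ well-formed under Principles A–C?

{1, 2}

*her* is a pronoun, so Principle B applies: it must be free in its binding domain.
Binding domain of *her₄*: the embedded TP, whose subject is Ingrid₃.
*Nadia₁* c-commands the pronoun but from outside its binding domain, and is not c-commanded by it → coindexation permitted.
*Freya₂* c-commands the pronoun but from outside its binding domain, and is not c-commanded by it → coindexation permitted.
*Ingrid₃* c-commands the pronoun within its binding domain → coindexation would violate Principle B.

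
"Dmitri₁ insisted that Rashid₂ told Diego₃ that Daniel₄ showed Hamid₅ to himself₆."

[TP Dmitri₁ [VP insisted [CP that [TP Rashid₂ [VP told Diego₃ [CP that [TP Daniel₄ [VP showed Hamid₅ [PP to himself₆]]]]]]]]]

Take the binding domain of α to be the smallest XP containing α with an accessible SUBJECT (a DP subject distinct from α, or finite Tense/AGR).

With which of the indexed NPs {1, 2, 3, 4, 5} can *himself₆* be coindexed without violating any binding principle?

{4, 5}

*himself* is an anaphor, so Principle A applies: it must be bound in its binding domain.
Binding domain of *himself₆*: the embedded TP, whose subject is Daniel₄.
*Dmitri₁* c-commands the anaphor but is outside its binding domain → cannot satisfy Principle A.
*Rashid₂* c-commands the anaphor but is outside its binding domain → cannot satisfy Principle A.
*Diego₃* c-commands the anaphor but is outside its binding domain → cannot satisfy Principle A.
*Daniel₄* c-commands the anaphor within its binding domain → licit binder.
*Hamid₅* c-commands the anaphor within its binding domain → licit binder.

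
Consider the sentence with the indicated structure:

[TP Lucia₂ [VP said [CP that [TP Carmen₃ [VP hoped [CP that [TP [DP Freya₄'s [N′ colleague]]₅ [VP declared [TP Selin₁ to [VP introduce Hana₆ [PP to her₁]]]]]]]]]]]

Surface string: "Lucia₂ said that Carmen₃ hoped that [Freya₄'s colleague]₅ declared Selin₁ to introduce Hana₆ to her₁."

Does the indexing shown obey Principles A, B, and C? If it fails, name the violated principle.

Principle B

The two coindexed NPs are *Selin₁* and *her₁*.
*her₁* is a pronoun. Its binding domain is the embedded TP, whose subject is Selin₁.
*Selin₁* c-commands it within that domain and carries the same index.
The pronoun is locally bound → Principle B violation.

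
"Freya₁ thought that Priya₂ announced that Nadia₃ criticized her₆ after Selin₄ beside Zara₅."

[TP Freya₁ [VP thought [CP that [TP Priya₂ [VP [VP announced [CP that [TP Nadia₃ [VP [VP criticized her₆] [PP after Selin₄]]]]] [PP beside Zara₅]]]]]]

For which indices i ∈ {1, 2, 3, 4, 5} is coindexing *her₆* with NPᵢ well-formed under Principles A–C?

*her* is a pronoun, so Principle B applies: it must be free in its binding domain.
Binding domain of *her₆*: the embedded TP, whose subject is Nadia₃.
*Freya₁* c-commands the pronoun but from outside its binding domain, and is not c-commanded by it → coindexation permitted.
*Priya₂* c-commands the pronoun but from outside its binding domain, and is not c-commanded by it → coindexation permitted.
*Nadia₃* c-commands the pronoun within its binding domain → coindexation would violate Principle B.
*Selin₄* and the pronoun do not c-command one another → neither Principle B nor Principle C is at stake; coindexation permitted.
*Zara₅* and the pronoun do not c-command one another → neither Principle B nor Principle C is at stake; coindexation permitted.

{1, 2, 4, 5}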